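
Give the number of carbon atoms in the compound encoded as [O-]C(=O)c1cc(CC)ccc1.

The symbol for carbon appears 9 times in the SMILES. Lowercase c denotes aromatic carbon and counts toward C.

9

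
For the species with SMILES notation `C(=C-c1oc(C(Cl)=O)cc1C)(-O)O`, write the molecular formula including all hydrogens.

C8H7ClO4

Heavy atoms from the SMILES: 8 C, 1 Cl, 4 O.
Implicit hydrogens by atom environment:
  3 × C (aromatic): no H
  2 × C: no H
  2 × O: 1 H each → 2
  1 × C: 3 H
  1 × C (aromatic): 1 H
  1 × C: 1 H
  1 × Cl: no H
  1 × O (aromatic): no H
  1 × O: no H
  Total hydrogens = 7.
Molecular formula: C8H7ClO4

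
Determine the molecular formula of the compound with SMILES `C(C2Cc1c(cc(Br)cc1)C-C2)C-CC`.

Heavy atoms from the SMILES: 1 Br, 14 C.
Implicit hydrogens by atom environment:
  6 × C: 2 H each → 12
  3 × C (aromatic): 1 H each → 3
  3 × C (aromatic): no H
  1 × Br: no H
  1 × C: 3 H
  1 × C: 1 H
  Total hydrogens = 19.
Molecular formula: C14H19Br

C14H19Br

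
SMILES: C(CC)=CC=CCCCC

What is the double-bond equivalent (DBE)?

Molecular formula from the SMILES: C10H18.
DoU = (2C + 2 + N − H − X)/2 = (2·10 + 2 + 0 − 18 − 0)/2 = 4/2 = 2.
(Structurally: 0 ring(s) + 2 π bond(s) = 2.)

2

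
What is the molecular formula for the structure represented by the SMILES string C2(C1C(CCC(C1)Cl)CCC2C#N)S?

C11H16ClNS

Heavy atoms from the SMILES: 11 C, 1 Cl, 1 N, 1 S.
Implicit hydrogens by atom environment:
  5 × C: 2 H each → 10
  5 × C: 1 H each → 5
  1 × C: no H
  1 × Cl: no H
  1 × N: no H
  1 × S: 1 H
  Total hydrogens = 16.
Molecular formula: C11H16ClNS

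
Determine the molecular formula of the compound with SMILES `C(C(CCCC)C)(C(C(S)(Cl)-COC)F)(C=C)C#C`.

Heavy atoms from the SMILES: 15 C, 1 Cl, 1 F, 1 O, 1 S.
Implicit hydrogens by atom environment:
  5 × C: 2 H each → 10
  4 × C: 1 H each → 4
  3 × C: 3 H each → 9
  3 × C: no H
  1 × Cl: no H
  1 × F: no H
  1 × O: no H
  1 × S: 1 H
  Total hydrogens = 24.
Molecular formula: C15H24ClFOS

C15H24ClFOS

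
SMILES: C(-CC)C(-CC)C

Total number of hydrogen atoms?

Hydrogens are implicit in SMILES; fill each atom to its normal valence:
  3 × C: 3 H each → 9
  3 × C: 2 H each → 6
  1 × C: 1 H
  Total hydrogens = 16.

16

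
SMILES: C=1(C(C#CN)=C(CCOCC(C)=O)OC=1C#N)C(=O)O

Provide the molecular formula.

C13H12N2O5

Heavy atoms from the SMILES: 13 C, 2 N, 5 O.
Implicit hydrogens by atom environment:
  5 × C: no H
  4 × C (aromatic): no H
  3 × C: 2 H each → 6
  3 × O: no H
  1 × C: 3 H
  1 × N: 2 H
  1 × N: no H
  1 × O: 1 H
  1 × O (aromatic): no H
  Total hydrogens = 12.
Molecular formula: C13H12N2O5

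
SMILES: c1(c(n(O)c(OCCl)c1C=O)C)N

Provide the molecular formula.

C7H9ClN2O3

Heavy atoms from the SMILES: 7 C, 1 Cl, 2 N, 3 O.
Implicit hydrogens by atom environment:
  4 × C (aromatic): no H
  2 × O: no H
  1 × C: 3 H
  1 × C: 2 H
  1 × C: 1 H
  1 × Cl: no H
  1 × N: 2 H
  1 × N (aromatic): no H
  1 × O: 1 H
  Total hydrogens = 9.
Molecular formula: C7H9ClN2O3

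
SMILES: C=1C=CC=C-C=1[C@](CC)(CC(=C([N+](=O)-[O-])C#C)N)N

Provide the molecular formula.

C14H17N3O2

Heavy atoms from the SMILES: 14 C, 3 N, 2 O.
Implicit hydrogens by atom environment:
  5 × C (aromatic): 1 H each → 5
  4 × C: no H
  2 × C: 2 H each → 4
  2 × N: 2 H each → 4
  1 × C: 3 H
  1 × C: 1 H
  1 × C (aromatic): no H
  1 × N (charge +1): no H
  1 × O: no H
  1 × O (charge -1): no H
  Total hydrogens = 17.
Molecular formula: C14H17N3O2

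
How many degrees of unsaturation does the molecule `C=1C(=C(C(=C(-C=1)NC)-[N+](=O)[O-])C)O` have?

5

Molecular formula from the SMILES: C8H10N2O3.
DoU = (2C + 2 + N − H − X)/2 = (2·8 + 2 + 2 − 10 − 0)/2 = 10/2 = 5.
(Structurally: 1 ring(s) + 4 π bond(s) = 5.)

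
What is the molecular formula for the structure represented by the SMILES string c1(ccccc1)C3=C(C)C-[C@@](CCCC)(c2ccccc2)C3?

Heavy atoms from the SMILES: 22 C.
Implicit hydrogens by atom environment:
  10 × C (aromatic): 1 H each → 10
  5 × C: 2 H each → 10
  3 × C: no H
  2 × C: 3 H each → 6
  2 × C (aromatic): no H
  Total hydrogens = 26.
Molecular formula: C22H26

C22H26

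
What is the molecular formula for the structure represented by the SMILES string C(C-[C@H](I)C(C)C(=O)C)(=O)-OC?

Heavy atoms from the SMILES: 8 C, 1 I, 3 O.
Implicit hydrogens by atom environment:
  3 × C: 3 H each → 9
  3 × O: no H
  2 × C: 1 H each → 2
  2 × C: no H
  1 × C: 2 H
  1 × I: no H
  Total hydrogens = 13.
Molecular formula: C8H13IO3

C8H13IO3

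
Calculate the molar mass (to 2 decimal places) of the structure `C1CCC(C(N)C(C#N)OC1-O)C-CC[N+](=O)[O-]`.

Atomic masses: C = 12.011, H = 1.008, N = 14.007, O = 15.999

Molecular formula: C11H19N3O4.
M = 11×12.011 + 19×1.008 + 3×14.007 + 4×15.999 = 257.29 g/mol.

257.29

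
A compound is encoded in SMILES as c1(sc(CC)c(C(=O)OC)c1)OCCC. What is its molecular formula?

C11H16O3S

Heavy atoms from the SMILES: 11 C, 3 O, 1 S.
Implicit hydrogens by atom environment:
  3 × C: 3 H each → 9
  3 × C: 2 H each → 6
  3 × C (aromatic): no H
  3 × O: no H
  1 × C (aromatic): 1 H
  1 × C: no H
  1 × S (aromatic): no H
  Total hydrogens = 16.
Molecular formula: C11H16O3S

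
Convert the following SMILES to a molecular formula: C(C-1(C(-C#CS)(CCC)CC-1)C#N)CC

C13H19NS

Heavy atoms from the SMILES: 13 C, 1 N, 1 S.
Implicit hydrogens by atom environment:
  6 × C: 2 H each → 12
  5 × C: no H
  2 × C: 3 H each → 6
  1 × N: no H
  1 × S: 1 H
  Total hydrogens = 19.
Molecular formula: C13H19NS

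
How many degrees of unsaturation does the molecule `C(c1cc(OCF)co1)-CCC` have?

Molecular formula from the SMILES: C9H13FO2.
DoU = (2C + 2 + N − H − X)/2 = (2·9 + 2 + 0 − 13 − 1)/2 = 6/2 = 3.
(Structurally: 1 ring(s) + 2 π bond(s) = 3.)

3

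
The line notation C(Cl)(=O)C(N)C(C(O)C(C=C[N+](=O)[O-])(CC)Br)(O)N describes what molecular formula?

C9H15BrClN3O5

Heavy atoms from the SMILES: 1 Br, 9 C, 1 Cl, 3 N, 5 O.
Implicit hydrogens by atom environment:
  4 × C: 1 H each → 4
  3 × C: no H
  2 × N: 2 H each → 4
  2 × O: 1 H each → 2
  2 × O: no H
  1 × Br: no H
  1 × C: 3 H
  1 × C: 2 H
  1 × Cl: no H
  1 × N (charge +1): no H
  1 × O (charge -1): no H
  Total hydrogens = 15.
Molecular formula: C9H15BrClN3O5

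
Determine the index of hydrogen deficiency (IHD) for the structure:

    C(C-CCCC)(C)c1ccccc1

Molecular formula from the SMILES: C13H20.
DoU = (2C + 2 + N − H − X)/2 = (2·13 + 2 + 0 − 20 − 0)/2 = 8/2 = 4.
(Structurally: 1 ring(s) + 3 π bond(s) = 4.)

4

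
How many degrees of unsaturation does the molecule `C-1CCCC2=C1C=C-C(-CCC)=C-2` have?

Molecular formula from the SMILES: C13H18.
DoU = (2C + 2 + N − H − X)/2 = (2·13 + 2 + 0 − 18 − 0)/2 = 10/2 = 5.
(Structurally: 2 ring(s) + 3 π bond(s) = 5.)

5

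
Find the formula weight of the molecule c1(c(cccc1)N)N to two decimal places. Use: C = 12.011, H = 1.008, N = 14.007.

108.14

Molecular formula: C6H8N2.
M = 6×12.011 + 8×1.008 + 2×14.007 = 108.14 g/mol.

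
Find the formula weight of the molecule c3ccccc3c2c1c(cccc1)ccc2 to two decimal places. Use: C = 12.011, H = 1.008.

204.27

Molecular formula: C16H12.
M = 16×12.011 + 12×1.008 = 204.27 g/mol.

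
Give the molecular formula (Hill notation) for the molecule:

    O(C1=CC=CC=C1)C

Heavy atoms from the SMILES: 7 C, 1 O.
Implicit hydrogens by atom environment:
  5 × C (aromatic): 1 H each → 5
  1 × C: 3 H
  1 × C (aromatic): no H
  1 × O: no H
  Total hydrogens = 8.
Molecular formula: C7H8O

C7H8O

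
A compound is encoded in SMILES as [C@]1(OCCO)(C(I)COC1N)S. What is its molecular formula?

C6H12INO3S

Heavy atoms from the SMILES: 6 C, 1 I, 1 N, 3 O, 1 S.
Implicit hydrogens by atom environment:
  3 × C: 2 H each → 6
  2 × C: 1 H each → 2
  2 × O: no H
  1 × C: no H
  1 × I: no H
  1 × N: 2 H
  1 × O: 1 H
  1 × S: 1 H
  Total hydrogens = 12.
Molecular formula: C6H12INO3S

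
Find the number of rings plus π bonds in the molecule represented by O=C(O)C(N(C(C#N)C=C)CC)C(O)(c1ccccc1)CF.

Molecular formula from the SMILES: C16H19FN2O3.
DoU = (2C + 2 + N − H − X)/2 = (2·16 + 2 + 2 − 19 − 1)/2 = 16/2 = 8.
(Structurally: 1 ring(s) + 7 π bond(s) = 8.)

8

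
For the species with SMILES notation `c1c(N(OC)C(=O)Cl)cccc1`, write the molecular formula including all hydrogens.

C8H8ClNO2

Heavy atoms from the SMILES: 8 C, 1 Cl, 1 N, 2 O.
Implicit hydrogens by atom environment:
  5 × C (aromatic): 1 H each → 5
  2 × O: no H
  1 × C: 3 H
  1 × C (aromatic): no H
  1 × C: no H
  1 × Cl: no H
  1 × N: no H
  Total hydrogens = 8.
Molecular formula: C8H8ClNO2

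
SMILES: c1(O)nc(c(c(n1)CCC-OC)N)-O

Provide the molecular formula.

Heavy atoms from the SMILES: 8 C, 3 N, 3 O.
Implicit hydrogens by atom environment:
  4 × C (aromatic): no H
  3 × C: 2 H each → 6
  2 × N (aromatic): no H
  2 × O: 1 H each → 2
  1 × C: 3 H
  1 × N: 2 H
  1 × O: no H
  Total hydrogens = 13.
Molecular formula: C8H13N3O3

C8H13N3O3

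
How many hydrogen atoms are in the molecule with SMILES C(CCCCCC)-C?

18

Hydrogens are implicit in SMILES; fill each atom to its normal valence:
  6 × C: 2 H each → 12
  2 × C: 3 H each → 6
  Total hydrogens = 18.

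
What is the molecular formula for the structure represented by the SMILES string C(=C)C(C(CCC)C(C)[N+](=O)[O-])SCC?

C11H21NO2S

Heavy atoms from the SMILES: 11 C, 1 N, 2 O, 1 S.
Implicit hydrogens by atom environment:
  4 × C: 2 H each → 8
  4 × C: 1 H each → 4
  3 × C: 3 H each → 9
  1 × N (charge +1): no H
  1 × O: no H
  1 × O (charge -1): no H
  1 × S: no H
  Total hydrogens = 21.
Molecular formula: C11H21NO2S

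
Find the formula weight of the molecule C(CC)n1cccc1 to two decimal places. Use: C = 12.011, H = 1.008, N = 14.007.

109.17

Molecular formula: C7H11N.
M = 7×12.011 + 11×1.008 + 1×14.007 = 109.17 g/mol.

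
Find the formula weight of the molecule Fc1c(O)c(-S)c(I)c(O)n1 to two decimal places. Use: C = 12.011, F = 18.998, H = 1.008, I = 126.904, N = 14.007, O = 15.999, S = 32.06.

287.05

Molecular formula: C5H3FINO2S.
M = 5×12.011 + 1×18.998 + 3×1.008 + 1×126.904 + 1×14.007 + 2×15.999 + 1×32.06 = 287.05 g/mol.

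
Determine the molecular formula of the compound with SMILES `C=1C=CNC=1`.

C4H5N

Heavy atoms from the SMILES: 4 C, 1 N.
Implicit hydrogens by atom environment:
  4 × C (aromatic): 1 H each → 4
  1 × N (aromatic): 1 H
  Total hydrogens = 5.
Molecular formula: C4H5N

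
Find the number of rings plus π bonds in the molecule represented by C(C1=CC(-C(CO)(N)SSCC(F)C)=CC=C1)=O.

5

Molecular formula from the SMILES: C12H16FNO2S2.
DoU = (2C + 2 + N − H − X)/2 = (2·12 + 2 + 1 − 16 − 1)/2 = 10/2 = 5.
(Structurally: 1 ring(s) + 4 π bond(s) = 5.)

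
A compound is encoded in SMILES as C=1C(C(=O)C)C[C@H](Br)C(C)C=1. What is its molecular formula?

Heavy atoms from the SMILES: 1 Br, 9 C, 1 O.
Implicit hydrogens by atom environment:
  5 × C: 1 H each → 5
  2 × C: 3 H each → 6
  1 × Br: no H
  1 × C: 2 H
  1 × C: no H
  1 × O: no H
  Total hydrogens = 13.
Molecular formula: C9H13BrO

C9H13BrO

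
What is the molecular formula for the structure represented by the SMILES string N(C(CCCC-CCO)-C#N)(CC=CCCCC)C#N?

Heavy atoms from the SMILES: 16 C, 3 N, 1 O.
Implicit hydrogens by atom environment:
  10 × C: 2 H each → 20
  3 × C: 1 H each → 3
  3 × N: no H
  2 × C: no H
  1 × C: 3 H
  1 × O: 1 H
  Total hydrogens = 27.
Molecular formula: C16H27N3O

C16H27N3O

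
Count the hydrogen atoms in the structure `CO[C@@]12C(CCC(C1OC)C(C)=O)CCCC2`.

24

Hydrogens are implicit in SMILES; fill each atom to its normal valence:
  6 × C: 2 H each → 12
  3 × C: 3 H each → 9
  3 × C: 1 H each → 3
  3 × O: no H
  2 × C: no H
  Total hydrogens = 24.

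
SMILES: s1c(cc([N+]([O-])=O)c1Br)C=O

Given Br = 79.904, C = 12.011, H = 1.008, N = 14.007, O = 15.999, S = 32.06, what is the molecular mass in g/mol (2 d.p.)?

Molecular formula: C5H2BrNO3S.
M = 1×79.904 + 5×12.011 + 2×1.008 + 1×14.007 + 3×15.999 + 1×32.06 = 236.04 g/mol.

236.04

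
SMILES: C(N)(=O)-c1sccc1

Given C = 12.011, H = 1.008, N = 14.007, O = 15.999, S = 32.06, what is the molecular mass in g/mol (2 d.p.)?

Molecular formula: C5H5NOS.
M = 5×12.011 + 5×1.008 + 1×14.007 + 1×15.999 + 1×32.06 = 127.16 g/mol.

127.16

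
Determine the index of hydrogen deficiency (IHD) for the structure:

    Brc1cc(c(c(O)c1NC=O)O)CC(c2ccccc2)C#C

Molecular formula from the SMILES: C17H14BrNO3.
DoU = (2C + 2 + N − H − X)/2 = (2·17 + 2 + 1 − 14 − 1)/2 = 22/2 = 11.
(Structurally: 2 ring(s) + 9 π bond(s) = 11.)

11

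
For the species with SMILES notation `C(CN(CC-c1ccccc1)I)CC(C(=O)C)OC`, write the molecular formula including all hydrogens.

Heavy atoms from the SMILES: 15 C, 1 I, 1 N, 2 O.
Implicit hydrogens by atom environment:
  5 × C: 2 H each → 10
  5 × C (aromatic): 1 H each → 5
  2 × C: 3 H each → 6
  2 × O: no H
  1 × C: 1 H
  1 × C: no H
  1 × C (aromatic): no H
  1 × I: no H
  1 × N: no H
  Total hydrogens = 22.
Molecular formula: C15H22INO2

C15H22INO2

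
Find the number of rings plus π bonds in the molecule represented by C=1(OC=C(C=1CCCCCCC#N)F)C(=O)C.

Molecular formula from the SMILES: C13H16FNO2.
DoU = (2C + 2 + N − H − X)/2 = (2·13 + 2 + 1 − 16 − 1)/2 = 12/2 = 6.
(Structurally: 1 ring(s) + 5 π bond(s) = 6.)

6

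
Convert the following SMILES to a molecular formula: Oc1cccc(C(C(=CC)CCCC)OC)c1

C15H22O2

Heavy atoms from the SMILES: 15 C, 2 O.
Implicit hydrogens by atom environment:
  4 × C (aromatic): 1 H each → 4
  3 × C: 3 H each → 9
  3 × C: 2 H each → 6
  2 × C: 1 H each → 2
  2 × C (aromatic): no H
  1 × C: no H
  1 × O: 1 H
  1 × O: no H
  Total hydrogens = 22.
Molecular formula: C15H22O2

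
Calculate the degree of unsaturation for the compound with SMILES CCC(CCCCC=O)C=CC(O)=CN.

3

Molecular formula from the SMILES: C12H21NO2.
DoU = (2C + 2 + N − H − X)/2 = (2·12 + 2 + 1 − 21 − 0)/2 = 6/2 = 3.
(Structurally: 0 ring(s) + 3 π bond(s) = 3.)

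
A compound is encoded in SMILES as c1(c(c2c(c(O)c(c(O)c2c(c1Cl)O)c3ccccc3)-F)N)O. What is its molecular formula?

C16H11ClFNO4

Heavy atoms from the SMILES: 16 C, 1 Cl, 1 F, 1 N, 4 O.
Implicit hydrogens by atom environment:
  11 × C (aromatic): no H
  5 × C (aromatic): 1 H each → 5
  4 × O: 1 H each → 4
  1 × Cl: no H
  1 × F: no H
  1 × N: 2 H
  Total hydrogens = 11.
Molecular formula: C16H11ClFNO4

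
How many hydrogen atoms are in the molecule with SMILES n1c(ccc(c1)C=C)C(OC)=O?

9

Hydrogens are implicit in SMILES; fill each atom to its normal valence:
  3 × C (aromatic): 1 H each → 3
  2 × C (aromatic): no H
  2 × O: no H
  1 × C: 3 H
  1 × C: 2 H
  1 × C: 1 H
  1 × C: no H
  1 × N (aromatic): no H
  Total hydrogens = 9.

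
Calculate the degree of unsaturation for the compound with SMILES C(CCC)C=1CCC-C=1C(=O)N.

Molecular formula from the SMILES: C10H17NO.
DoU = (2C + 2 + N − H − X)/2 = (2·10 + 2 + 1 − 17 − 0)/2 = 6/2 = 3.
(Structurally: 1 ring(s) + 2 π bond(s) = 3.)

3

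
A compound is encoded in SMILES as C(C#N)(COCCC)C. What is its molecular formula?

Heavy atoms from the SMILES: 7 C, 1 N, 1 O.
Implicit hydrogens by atom environment:
  3 × C: 2 H each → 6
  2 × C: 3 H each → 6
  1 × C: 1 H
  1 × C: no H
  1 × N: no H
  1 × O: no H
  Total hydrogens = 13.
Molecular formula: C7H13NO

C7H13NO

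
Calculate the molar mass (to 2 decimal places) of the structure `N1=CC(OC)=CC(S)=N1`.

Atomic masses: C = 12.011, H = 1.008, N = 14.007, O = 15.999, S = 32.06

Molecular formula: C5H6N2OS.
M = 5×12.011 + 6×1.008 + 2×14.007 + 1×15.999 + 1×32.06 = 142.18 g/mol.

142.18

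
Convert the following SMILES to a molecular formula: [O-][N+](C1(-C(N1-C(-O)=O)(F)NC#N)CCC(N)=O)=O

Heavy atoms from the SMILES: 7 C, 1 F, 5 N, 5 O.
Implicit hydrogens by atom environment:
  5 × C: no H
  3 × O: no H
  2 × C: 2 H each → 4
  2 × N: no H
  1 × F: no H
  1 × N: 2 H
  1 × N: 1 H
  1 × N (charge +1): no H
  1 × O: 1 H
  1 × O (charge -1): no H
  Total hydrogens = 8.
Molecular formula: C7H8FN5O5

C7H8FN5O5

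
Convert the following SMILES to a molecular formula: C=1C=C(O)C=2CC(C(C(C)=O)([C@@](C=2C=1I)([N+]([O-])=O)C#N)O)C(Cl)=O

C14H10ClIN2O6

Heavy atoms from the SMILES: 14 C, 1 Cl, 1 I, 2 N, 6 O.
Implicit hydrogens by atom environment:
  5 × C: no H
  4 × C (aromatic): no H
  3 × O: no H
  2 × C (aromatic): 1 H each → 2
  2 × O: 1 H each → 2
  1 × C: 3 H
  1 × C: 2 H
  1 × C: 1 H
  1 × Cl: no H
  1 × I: no H
  1 × N: no H
  1 × N (charge +1): no H
  1 × O (charge -1): no H
  Total hydrogens = 10.
Molecular formula: C14H10ClIN2O6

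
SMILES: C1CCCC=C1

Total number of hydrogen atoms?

10

Hydrogens are implicit in SMILES; fill each atom to its normal valence:
  4 × C: 2 H each → 8
  2 × C: 1 H each → 2
  Total hydrogens = 10.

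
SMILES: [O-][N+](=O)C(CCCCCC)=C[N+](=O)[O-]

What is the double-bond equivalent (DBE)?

3

Molecular formula from the SMILES: C8H14N2O4.
DoU = (2C + 2 + N − H − X)/2 = (2·8 + 2 + 2 − 14 − 0)/2 = 6/2 = 3.
(Structurally: 0 ring(s) + 3 π bond(s) = 3.)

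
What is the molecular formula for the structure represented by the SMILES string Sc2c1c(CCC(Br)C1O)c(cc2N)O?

C10H12BrNO2S

Heavy atoms from the SMILES: 1 Br, 10 C, 1 N, 2 O, 1 S.
Implicit hydrogens by atom environment:
  5 × C (aromatic): no H
  2 × C: 2 H each → 4
  2 × C: 1 H each → 2
  2 × O: 1 H each → 2
  1 × Br: no H
  1 × C (aromatic): 1 H
  1 × N: 2 H
  1 × S: 1 H
  Total hydrogens = 12.
Molecular formula: C10H12BrNO2S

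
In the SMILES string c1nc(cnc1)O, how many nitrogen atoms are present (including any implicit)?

The symbol for nitrogen appears 2 times in the SMILES.

2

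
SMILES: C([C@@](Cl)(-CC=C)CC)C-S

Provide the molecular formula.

C8H15ClS

Heavy atoms from the SMILES: 8 C, 1 Cl, 1 S.
Implicit hydrogens by atom environment:
  5 × C: 2 H each → 10
  1 × C: 3 H
  1 × C: 1 H
  1 × C: no H
  1 × Cl: no H
  1 × S: 1 H
  Total hydrogens = 15.
Molecular formula: C8H15ClS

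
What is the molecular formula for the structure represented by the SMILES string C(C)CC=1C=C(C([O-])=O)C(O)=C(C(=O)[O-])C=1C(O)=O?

[C12H10O7]2-

Heavy atoms from the SMILES: 12 C, 7 O.
Implicit hydrogens by atom environment:
  5 × C (aromatic): no H
  3 × C: no H
  3 × O: no H
  2 × C: 2 H each → 4
  2 × O: 1 H each → 2
  2 × O (charge -1): no H
  1 × C: 3 H
  1 × C (aromatic): 1 H
  Total hydrogens = 10.
Net charge -2.
Molecular formula: [C12H10O7]2-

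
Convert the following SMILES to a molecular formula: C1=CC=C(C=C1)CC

C8H10

Heavy atoms from the SMILES: 8 C.
Implicit hydrogens by atom environment:
  5 × C (aromatic): 1 H each → 5
  1 × C: 3 H
  1 × C: 2 H
  1 × C (aromatic): no H
  Total hydrogens = 10.
Molecular formula: C8H10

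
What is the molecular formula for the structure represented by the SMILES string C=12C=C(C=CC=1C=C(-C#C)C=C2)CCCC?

C16H16

Heavy atoms from the SMILES: 16 C.
Implicit hydrogens by atom environment:
  6 × C (aromatic): 1 H each → 6
  4 × C (aromatic): no H
  3 × C: 2 H each → 6
  1 × C: 3 H
  1 × C: 1 H
  1 × C: no H
  Total hydrogens = 16.
Molecular formula: C16H16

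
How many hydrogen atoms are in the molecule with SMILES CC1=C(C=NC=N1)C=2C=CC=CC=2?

Hydrogens are implicit in SMILES; fill each atom to its normal valence:
  7 × C (aromatic): 1 H each → 7
  3 × C (aromatic): no H
  2 × N (aromatic): no H
  1 × C: 3 H
  Total hydrogens = 10.

10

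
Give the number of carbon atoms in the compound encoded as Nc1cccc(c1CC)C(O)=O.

9

The symbol for carbon appears 9 times in the SMILES. Lowercase c denotes aromatic carbon and counts toward C.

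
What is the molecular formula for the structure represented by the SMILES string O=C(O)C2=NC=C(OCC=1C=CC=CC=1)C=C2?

Heavy atoms from the SMILES: 13 C, 1 N, 3 O.
Implicit hydrogens by atom environment:
  8 × C (aromatic): 1 H each → 8
  3 × C (aromatic): no H
  2 × O: no H
  1 × C: 2 H
  1 × C: no H
  1 × N (aromatic): no H
  1 × O: 1 H
  Total hydrogens = 11.
Molecular formula: C13H11NO3

C13H11NO3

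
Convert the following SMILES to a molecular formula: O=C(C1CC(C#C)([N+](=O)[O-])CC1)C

C9H11NO3

Heavy atoms from the SMILES: 9 C, 1 N, 3 O.
Implicit hydrogens by atom environment:
  3 × C: 2 H each → 6
  3 × C: no H
  2 × C: 1 H each → 2
  2 × O: no H
  1 × C: 3 H
  1 × N (charge +1): no H
  1 × O (charge -1): no H
  Total hydrogens = 11.
Molecular formula: C9H11NO3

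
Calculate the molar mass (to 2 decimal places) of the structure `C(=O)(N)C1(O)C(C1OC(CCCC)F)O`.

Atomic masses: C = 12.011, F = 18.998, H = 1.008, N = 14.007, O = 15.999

Molecular formula: C9H16FNO4.
M = 9×12.011 + 1×18.998 + 16×1.008 + 1×14.007 + 4×15.999 = 221.23 g/mol.

221.23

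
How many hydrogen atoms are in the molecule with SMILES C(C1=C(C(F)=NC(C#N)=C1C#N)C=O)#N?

Hydrogens are implicit in SMILES; fill each atom to its normal valence:
  5 × C (aromatic): no H
  3 × C: no H
  3 × N: no H
  1 × C: 1 H
  1 × F: no H
  1 × N (aromatic): no H
  1 × O: no H
  Total hydrogens = 1.

1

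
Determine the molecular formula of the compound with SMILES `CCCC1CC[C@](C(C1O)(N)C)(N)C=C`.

C12H24N2O

Heavy atoms from the SMILES: 12 C, 2 N, 1 O.
Implicit hydrogens by atom environment:
  5 × C: 2 H each → 10
  3 × C: 1 H each → 3
  2 × C: 3 H each → 6
  2 × C: no H
  2 × N: 2 H each → 4
  1 × O: 1 H
  Total hydrogens = 24.
Molecular formula: C12H24N2O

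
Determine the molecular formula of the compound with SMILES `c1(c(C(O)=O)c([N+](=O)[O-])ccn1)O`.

C6H4N2O5

Heavy atoms from the SMILES: 6 C, 2 N, 5 O.
Implicit hydrogens by atom environment:
  3 × C (aromatic): no H
  2 × C (aromatic): 1 H each → 2
  2 × O: 1 H each → 2
  2 × O: no H
  1 × C: no H
  1 × N (aromatic): no H
  1 × N (charge +1): no H
  1 × O (charge -1): no H
  Total hydrogens = 4.
Molecular formula: C6H4N2O5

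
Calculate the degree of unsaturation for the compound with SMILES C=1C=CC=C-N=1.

Molecular formula from the SMILES: C5H5N.
DoU = (2C + 2 + N − H − X)/2 = (2·5 + 2 + 1 − 5 − 0)/2 = 8/2 = 4.
(Structurally: 1 ring(s) + 3 π bond(s) = 4.)

4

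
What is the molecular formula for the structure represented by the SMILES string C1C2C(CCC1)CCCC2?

Heavy atoms from the SMILES: 10 C.
Implicit hydrogens by atom environment:
  8 × C: 2 H each → 16
  2 × C: 1 H each → 2
  Total hydrogens = 18.
Molecular formula: C10H18

C10H18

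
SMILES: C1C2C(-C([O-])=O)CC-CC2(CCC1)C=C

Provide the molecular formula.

C13H19O2-

Heavy atoms from the SMILES: 13 C, 2 O.
Implicit hydrogens by atom environment:
  8 × C: 2 H each → 16
  3 × C: 1 H each → 3
  2 × C: no H
  1 × O: no H
  1 × O (charge -1): no H
  Total hydrogens = 19.
Net charge -1.
Molecular formula: C13H19O2-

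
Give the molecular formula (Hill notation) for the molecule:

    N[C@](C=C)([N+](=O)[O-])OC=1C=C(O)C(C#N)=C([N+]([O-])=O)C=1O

Heavy atoms from the SMILES: 10 C, 4 N, 7 O.
Implicit hydrogens by atom environment:
  5 × C (aromatic): no H
  3 × O: no H
  2 × C: no H
  2 × N (charge +1): no H
  2 × O: 1 H each → 2
  2 × O (charge -1): no H
  1 × C: 2 H
  1 × C (aromatic): 1 H
  1 × C: 1 H
  1 × N: 2 H
  1 × N: no H
  Total hydrogens = 8.
Molecular formula: C10H8N4O7

C10H8N4O7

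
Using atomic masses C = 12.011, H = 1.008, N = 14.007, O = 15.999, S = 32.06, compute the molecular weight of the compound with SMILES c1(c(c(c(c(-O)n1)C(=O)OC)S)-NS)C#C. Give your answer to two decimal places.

256.29

Molecular formula: C9H8N2O3S2.
M = 9×12.011 + 8×1.008 + 2×14.007 + 3×15.999 + 2×32.06 = 256.29 g/mol.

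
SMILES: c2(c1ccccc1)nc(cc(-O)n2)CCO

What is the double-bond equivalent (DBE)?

8

Molecular formula from the SMILES: C12H12N2O2.
DoU = (2C + 2 + N − H − X)/2 = (2·12 + 2 + 2 − 12 − 0)/2 = 16/2 = 8.
(Structurally: 2 ring(s) + 6 π bond(s) = 8.)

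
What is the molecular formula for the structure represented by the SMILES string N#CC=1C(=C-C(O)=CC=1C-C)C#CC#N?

Heavy atoms from the SMILES: 12 C, 2 N, 1 O.
Implicit hydrogens by atom environment:
  4 × C (aromatic): no H
  4 × C: no H
  2 × C (aromatic): 1 H each → 2
  2 × N: no H
  1 × C: 3 H
  1 × C: 2 H
  1 × O: 1 H
  Total hydrogens = 8.
Molecular formula: C12H8N2O

C12H8N2O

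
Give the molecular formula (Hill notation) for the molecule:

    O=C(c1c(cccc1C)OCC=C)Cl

Heavy atoms from the SMILES: 11 C, 1 Cl, 2 O.
Implicit hydrogens by atom environment:
  3 × C (aromatic): 1 H each → 3
  3 × C (aromatic): no H
  2 × C: 2 H each → 4
  2 × O: no H
  1 × C: 3 H
  1 × C: 1 H
  1 × C: no H
  1 × Cl: no H
  Total hydrogens = 11.
Molecular formula: C11H11ClO2

C11H11ClO2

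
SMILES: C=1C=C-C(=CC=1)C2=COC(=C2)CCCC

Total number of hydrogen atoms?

16

Hydrogens are implicit in SMILES; fill each atom to its normal valence:
  7 × C (aromatic): 1 H each → 7
  3 × C: 2 H each → 6
  3 × C (aromatic): no H
  1 × C: 3 H
  1 × O (aromatic): no H
  Total hydrogens = 16.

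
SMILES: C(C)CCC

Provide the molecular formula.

Heavy atoms from the SMILES: 5 C.
Implicit hydrogens by atom environment:
  3 × C: 2 H each → 6
  2 × C: 3 H each → 6
  Total hydrogens = 12.
Molecular formula: C5H12

C5H12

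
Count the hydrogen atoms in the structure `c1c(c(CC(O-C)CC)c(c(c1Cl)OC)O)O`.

17

Hydrogens are implicit in SMILES; fill each atom to its normal valence:
  5 × C (aromatic): no H
  3 × C: 3 H each → 9
  2 × C: 2 H each → 4
  2 × O: 1 H each → 2
  2 × O: no H
  1 × C (aromatic): 1 H
  1 × C: 1 H
  1 × Cl: no H
  Total hydrogens = 17.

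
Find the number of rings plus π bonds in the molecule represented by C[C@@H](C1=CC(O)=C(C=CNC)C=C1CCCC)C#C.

7

Molecular formula from the SMILES: C17H23NO.
DoU = (2C + 2 + N − H − X)/2 = (2·17 + 2 + 1 − 23 − 0)/2 = 14/2 = 7.
(Structurally: 1 ring(s) + 6 π bond(s) = 7.)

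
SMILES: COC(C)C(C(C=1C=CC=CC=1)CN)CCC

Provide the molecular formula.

C15H25NO

Heavy atoms from the SMILES: 15 C, 1 N, 1 O.
Implicit hydrogens by atom environment:
  5 × C (aromatic): 1 H each → 5
  3 × C: 3 H each → 9
  3 × C: 2 H each → 6
  3 × C: 1 H each → 3
  1 × C (aromatic): no H
  1 × N: 2 H
  1 × O: no H
  Total hydrogens = 25.
Molecular formula: C15H25NO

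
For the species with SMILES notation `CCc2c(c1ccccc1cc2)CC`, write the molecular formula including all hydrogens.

Heavy atoms from the SMILES: 14 C.
Implicit hydrogens by atom environment:
  6 × C (aromatic): 1 H each → 6
  4 × C (aromatic): no H
  2 × C: 3 H each → 6
  2 × C: 2 H each → 4
  Total hydrogens = 16.
Molecular formula: C14H16

C14H16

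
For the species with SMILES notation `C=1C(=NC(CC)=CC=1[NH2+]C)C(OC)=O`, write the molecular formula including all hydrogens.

Heavy atoms from the SMILES: 10 C, 2 N, 2 O.
Implicit hydrogens by atom environment:
  3 × C: 3 H each → 9
  3 × C (aromatic): no H
  2 × C (aromatic): 1 H each → 2
  2 × O: no H
  1 × C: 2 H
  1 × C: no H
  1 × N (charge +1): 2 H
  1 × N (aromatic): no H
  Total hydrogens = 15.
Net charge +1.
Molecular formula: C10H15N2O2+

C10H15N2O2+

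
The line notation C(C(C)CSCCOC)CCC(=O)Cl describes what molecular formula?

C10H19ClO2S

Heavy atoms from the SMILES: 10 C, 1 Cl, 2 O, 1 S.
Implicit hydrogens by atom environment:
  6 × C: 2 H each → 12
  2 × C: 3 H each → 6
  2 × O: no H
  1 × C: 1 H
  1 × C: no H
  1 × Cl: no H
  1 × S: no H
  Total hydrogens = 19.
Molecular formula: C10H19ClO2S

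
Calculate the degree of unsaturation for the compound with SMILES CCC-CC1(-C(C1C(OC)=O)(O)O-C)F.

Molecular formula from the SMILES: C10H17FO4.
DoU = (2C + 2 + N − H − X)/2 = (2·10 + 2 + 0 − 17 − 1)/2 = 4/2 = 2.
(Structurally: 1 ring(s) + 1 π bond(s) = 2.)

2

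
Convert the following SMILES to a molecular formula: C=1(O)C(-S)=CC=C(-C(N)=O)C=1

C7H7NO2S

Heavy atoms from the SMILES: 7 C, 1 N, 2 O, 1 S.
Implicit hydrogens by atom environment:
  3 × C (aromatic): 1 H each → 3
  3 × C (aromatic): no H
  1 × C: no H
  1 × N: 2 H
  1 × O: 1 H
  1 × O: no H
  1 × S: 1 H
  Total hydrogens = 7.
Molecular formula: C7H7NO2S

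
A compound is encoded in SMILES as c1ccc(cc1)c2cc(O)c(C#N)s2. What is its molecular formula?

Heavy atoms from the SMILES: 11 C, 1 N, 1 O, 1 S.
Implicit hydrogens by atom environment:
  6 × C (aromatic): 1 H each → 6
  4 × C (aromatic): no H
  1 × C: no H
  1 × N: no H
  1 × O: 1 H
  1 × S (aromatic): no H
  Total hydrogens = 7.
Molecular formula: C11H7NOS

C11H7NOS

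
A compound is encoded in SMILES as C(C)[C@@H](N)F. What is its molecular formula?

C3H8FN

Heavy atoms from the SMILES: 3 C, 1 F, 1 N.
Implicit hydrogens by atom environment:
  1 × C: 3 H
  1 × C: 2 H
  1 × C: 1 H
  1 × F: no H
  1 × N: 2 H
  Total hydrogens = 8.
Molecular formula: C3H8FN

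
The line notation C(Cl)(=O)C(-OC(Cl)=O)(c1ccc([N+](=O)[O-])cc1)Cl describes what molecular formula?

C9H4Cl3NO5

Heavy atoms from the SMILES: 9 C, 3 Cl, 1 N, 5 O.
Implicit hydrogens by atom environment:
  4 × C (aromatic): 1 H each → 4
  4 × O: no H
  3 × C: no H
  3 × Cl: no H
  2 × C (aromatic): no H
  1 × N (charge +1): no H
  1 × O (charge -1): no H
  Total hydrogens = 4.
Molecular formula: C9H4Cl3NO5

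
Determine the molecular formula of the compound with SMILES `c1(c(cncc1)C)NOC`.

C7H10N2O

Heavy atoms from the SMILES: 7 C, 2 N, 1 O.
Implicit hydrogens by atom environment:
  3 × C (aromatic): 1 H each → 3
  2 × C: 3 H each → 6
  2 × C (aromatic): no H
  1 × N: 1 H
  1 × N (aromatic): no H
  1 × O: no H
  Total hydrogens = 10.
Molecular formula: C7H10N2O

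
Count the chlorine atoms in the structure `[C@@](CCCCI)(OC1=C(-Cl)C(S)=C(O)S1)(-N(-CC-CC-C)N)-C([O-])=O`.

The symbol for chlorine appears 1 time in the SMILES.

1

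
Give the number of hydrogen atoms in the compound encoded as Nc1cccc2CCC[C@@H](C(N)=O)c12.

Hydrogens are implicit in SMILES; fill each atom to its normal valence:
  3 × C: 2 H each → 6
  3 × C (aromatic): 1 H each → 3
  3 × C (aromatic): no H
  2 × N: 2 H each → 4
  1 × C: 1 H
  1 × C: no H
  1 × O: no H
  Total hydrogens = 14.

14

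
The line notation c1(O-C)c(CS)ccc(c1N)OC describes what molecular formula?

Heavy atoms from the SMILES: 9 C, 1 N, 2 O, 1 S.
Implicit hydrogens by atom environment:
  4 × C (aromatic): no H
  2 × C: 3 H each → 6
  2 × C (aromatic): 1 H each → 2
  2 × O: no H
  1 × C: 2 H
  1 × N: 2 H
  1 × S: 1 H
  Total hydrogens = 13.
Molecular formula: C9H13NO2S

C9H13NO2S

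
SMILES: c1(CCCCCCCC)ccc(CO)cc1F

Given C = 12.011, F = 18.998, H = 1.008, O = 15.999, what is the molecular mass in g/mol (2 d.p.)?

238.35

Molecular formula: C15H23FO.
M = 15×12.011 + 1×18.998 + 23×1.008 + 1×15.999 = 238.35 g/mol.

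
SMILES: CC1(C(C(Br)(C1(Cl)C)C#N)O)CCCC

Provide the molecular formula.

C11H17BrClNO

Heavy atoms from the SMILES: 1 Br, 11 C, 1 Cl, 1 N, 1 O.
Implicit hydrogens by atom environment:
  4 × C: no H
  3 × C: 3 H each → 9
  3 × C: 2 H each → 6
  1 × Br: no H
  1 × C: 1 H
  1 × Cl: no H
  1 × N: no H
  1 × O: 1 H
  Total hydrogens = 17.
Molecular formula: C11H17BrClNO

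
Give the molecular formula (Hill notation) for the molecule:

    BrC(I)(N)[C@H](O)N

Heavy atoms from the SMILES: 1 Br, 2 C, 1 I, 2 N, 1 O.
Implicit hydrogens by atom environment:
  2 × N: 2 H each → 4
  1 × Br: no H
  1 × C: 1 H
  1 × C: no H
  1 × I: no H
  1 × O: 1 H
  Total hydrogens = 6.
Molecular formula: C2H6BrIN2O

C2H6BrIN2O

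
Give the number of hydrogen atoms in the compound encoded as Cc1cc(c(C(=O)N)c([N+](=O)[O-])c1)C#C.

8

Hydrogens are implicit in SMILES; fill each atom to its normal valence:
  4 × C (aromatic): no H
  2 × C (aromatic): 1 H each → 2
  2 × C: no H
  2 × O: no H
  1 × C: 3 H
  1 × C: 1 H
  1 × N: 2 H
  1 × N (charge +1): no H
  1 × O (charge -1): no H
  Total hydrogens = 8.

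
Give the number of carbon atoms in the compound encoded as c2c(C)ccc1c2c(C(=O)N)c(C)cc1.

The symbol for carbon appears 13 times in the SMILES. Lowercase c denotes aromatic carbon and counts toward C.

13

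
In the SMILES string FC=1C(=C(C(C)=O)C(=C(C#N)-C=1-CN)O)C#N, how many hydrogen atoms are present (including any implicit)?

Hydrogens are implicit in SMILES; fill each atom to its normal valence:
  6 × C (aromatic): no H
  3 × C: no H
  2 × N: no H
  1 × C: 3 H
  1 × C: 2 H
  1 × F: no H
  1 × N: 2 H
  1 × O: 1 H
  1 × O: no H
  Total hydrogens = 8.

8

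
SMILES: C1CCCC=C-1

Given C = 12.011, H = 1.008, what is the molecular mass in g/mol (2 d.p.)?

Molecular formula: C6H10.
M = 6×12.011 + 10×1.008 = 82.15 g/mol.

82.15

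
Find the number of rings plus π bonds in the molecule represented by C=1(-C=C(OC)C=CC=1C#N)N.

Molecular formula from the SMILES: C8H8N2O.
DoU = (2C + 2 + N − H − X)/2 = (2·8 + 2 + 2 − 8 − 0)/2 = 12/2 = 6.
(Structurally: 1 ring(s) + 5 π bond(s) = 6.)

6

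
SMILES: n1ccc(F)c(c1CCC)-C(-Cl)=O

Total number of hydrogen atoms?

9

Hydrogens are implicit in SMILES; fill each atom to its normal valence:
  3 × C (aromatic): no H
  2 × C: 2 H each → 4
  2 × C (aromatic): 1 H each → 2
  1 × C: 3 H
  1 × C: no H
  1 × Cl: no H
  1 × F: no H
  1 × N (aromatic): no H
  1 × O: no H
  Total hydrogens = 9.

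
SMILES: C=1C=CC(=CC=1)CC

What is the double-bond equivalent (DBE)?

Molecular formula from the SMILES: C8H10.
DoU = (2C + 2 + N − H − X)/2 = (2·8 + 2 + 0 − 10 − 0)/2 = 8/2 = 4.
(Structurally: 1 ring(s) + 3 π bond(s) = 4.)

4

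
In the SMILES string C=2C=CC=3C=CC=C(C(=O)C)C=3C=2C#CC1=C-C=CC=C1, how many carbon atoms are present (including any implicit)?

20

The symbol for carbon appears 20 times in the SMILES.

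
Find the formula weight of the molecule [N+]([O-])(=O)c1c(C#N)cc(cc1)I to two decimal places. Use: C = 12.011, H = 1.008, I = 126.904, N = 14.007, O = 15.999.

Molecular formula: C7H3IN2O2.
M = 7×12.011 + 3×1.008 + 1×126.904 + 2×14.007 + 2×15.999 = 274.02 g/mol.

274.02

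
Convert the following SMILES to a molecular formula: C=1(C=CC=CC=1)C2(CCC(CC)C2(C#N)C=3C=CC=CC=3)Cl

Heavy atoms from the SMILES: 20 C, 1 Cl, 1 N.
Implicit hydrogens by atom environment:
  10 × C (aromatic): 1 H each → 10
  3 × C: 2 H each → 6
  3 × C: no H
  2 × C (aromatic): no H
  1 × C: 3 H
  1 × C: 1 H
  1 × Cl: no H
  1 × N: no H
  Total hydrogens = 20.
Molecular formula: C20H20ClN

C20H20ClN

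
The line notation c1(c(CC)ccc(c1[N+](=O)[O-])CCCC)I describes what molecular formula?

C12H16INO2

Heavy atoms from the SMILES: 12 C, 1 I, 1 N, 2 O.
Implicit hydrogens by atom environment:
  4 × C: 2 H each → 8
  4 × C (aromatic): no H
  2 × C: 3 H each → 6
  2 × C (aromatic): 1 H each → 2
  1 × I: no H
  1 × N (charge +1): no H
  1 × O: no H
  1 × O (charge -1): no H
  Total hydrogens = 16.
Molecular formula: C12H16INO2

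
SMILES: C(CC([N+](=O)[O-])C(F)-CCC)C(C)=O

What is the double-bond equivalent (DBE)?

Molecular formula from the SMILES: C9H16FNO3.
DoU = (2C + 2 + N − H − X)/2 = (2·9 + 2 + 1 − 16 − 1)/2 = 4/2 = 2.
(Structurally: 0 ring(s) + 2 π bond(s) = 2.)

2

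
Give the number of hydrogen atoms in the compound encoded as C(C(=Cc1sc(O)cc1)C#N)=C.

Hydrogens are implicit in SMILES; fill each atom to its normal valence:
  2 × C (aromatic): 1 H each → 2
  2 × C: 1 H each → 2
  2 × C (aromatic): no H
  2 × C: no H
  1 × C: 2 H
  1 × N: no H
  1 × O: 1 H
  1 × S (aromatic): no H
  Total hydrogens = 7.

7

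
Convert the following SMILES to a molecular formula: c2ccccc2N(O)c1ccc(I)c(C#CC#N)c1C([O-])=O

Heavy atoms from the SMILES: 16 C, 1 I, 2 N, 3 O.
Implicit hydrogens by atom environment:
  7 × C (aromatic): 1 H each → 7
  5 × C (aromatic): no H
  4 × C: no H
  2 × N: no H
  1 × I: no H
  1 × O: 1 H
  1 × O: no H
  1 × O (charge -1): no H
  Total hydrogens = 8.
Net charge -1.
Molecular formula: C16H8IN2O3-

C16H8IN2O3-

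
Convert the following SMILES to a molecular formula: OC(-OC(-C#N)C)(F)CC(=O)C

Heavy atoms from the SMILES: 7 C, 1 F, 1 N, 3 O.
Implicit hydrogens by atom environment:
  3 × C: no H
  2 × C: 3 H each → 6
  2 × O: no H
  1 × C: 2 H
  1 × C: 1 H
  1 × F: no H
  1 × N: no H
  1 × O: 1 H
  Total hydrogens = 10.
Molecular formula: C7H10FNO3

C7H10FNO3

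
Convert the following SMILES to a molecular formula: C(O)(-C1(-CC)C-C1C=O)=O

Heavy atoms from the SMILES: 7 C, 3 O.
Implicit hydrogens by atom environment:
  2 × C: 2 H each → 4
  2 × C: 1 H each → 2
  2 × C: no H
  2 × O: no H
  1 × C: 3 H
  1 × O: 1 H
  Total hydrogens = 10.
Molecular formula: C7H10O3

C7H10O3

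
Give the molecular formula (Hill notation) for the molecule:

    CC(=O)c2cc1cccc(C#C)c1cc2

Heavy atoms from the SMILES: 14 C, 1 O.
Implicit hydrogens by atom environment:
  6 × C (aromatic): 1 H each → 6
  4 × C (aromatic): no H
  2 × C: no H
  1 × C: 3 H
  1 × C: 1 H
  1 × O: no H
  Total hydrogens = 10.
Molecular formula: C14H10O

C14H10O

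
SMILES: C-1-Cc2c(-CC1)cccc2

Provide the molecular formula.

C10H12

Heavy atoms from the SMILES: 10 C.
Implicit hydrogens by atom environment:
  4 × C: 2 H each → 8
  4 × C (aromatic): 1 H each → 4
  2 × C (aromatic): no H
  Total hydrogens = 12.
Molecular formula: C10H12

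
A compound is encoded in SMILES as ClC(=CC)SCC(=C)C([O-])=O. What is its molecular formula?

C7H8ClO2S-

Heavy atoms from the SMILES: 7 C, 1 Cl, 2 O, 1 S.
Implicit hydrogens by atom environment:
  3 × C: no H
  2 × C: 2 H each → 4
  1 × C: 3 H
  1 × C: 1 H
  1 × Cl: no H
  1 × O: no H
  1 × O (charge -1): no H
  1 × S: no H
  Total hydrogens = 8.
Net charge -1.
Molecular formula: C7H8ClO2S-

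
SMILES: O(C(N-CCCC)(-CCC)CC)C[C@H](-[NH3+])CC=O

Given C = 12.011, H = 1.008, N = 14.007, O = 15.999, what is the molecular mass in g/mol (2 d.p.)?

Molecular formula: C14H31N2O2+.
M = 14×12.011 + 31×1.008 + 2×14.007 + 2×15.999 = 259.41 g/mol.

259.41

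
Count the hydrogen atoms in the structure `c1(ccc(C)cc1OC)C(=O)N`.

Hydrogens are implicit in SMILES; fill each atom to its normal valence:
  3 × C (aromatic): 1 H each → 3
  3 × C (aromatic): no H
  2 × C: 3 H each → 6
  2 × O: no H
  1 × C: no H
  1 × N: 2 H
  Total hydrogens = 11.

11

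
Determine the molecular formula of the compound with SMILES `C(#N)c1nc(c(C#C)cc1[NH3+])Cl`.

C8H5ClN3+

Heavy atoms from the SMILES: 8 C, 1 Cl, 3 N.
Implicit hydrogens by atom environment:
  4 × C (aromatic): no H
  2 × C: no H
  1 × C (aromatic): 1 H
  1 × C: 1 H
  1 × Cl: no H
  1 × N (charge +1): 3 H
  1 × N (aromatic): no H
  1 × N: no H
  Total hydrogens = 5.
Net charge +1.
Molecular formula: C8H5ClN3+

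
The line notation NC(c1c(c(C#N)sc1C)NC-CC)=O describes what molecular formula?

C10H13N3OS

Heavy atoms from the SMILES: 10 C, 3 N, 1 O, 1 S.
Implicit hydrogens by atom environment:
  4 × C (aromatic): no H
  2 × C: 3 H each → 6
  2 × C: 2 H each → 4
  2 × C: no H
  1 × N: 2 H
  1 × N: 1 H
  1 × N: no H
  1 × O: no H
  1 × S (aromatic): no H
  Total hydrogens = 13.
Molecular formula: C10H13N3OS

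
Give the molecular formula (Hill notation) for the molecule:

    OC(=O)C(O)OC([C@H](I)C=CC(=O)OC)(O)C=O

C9H11IO8

Heavy atoms from the SMILES: 9 C, 1 I, 8 O.
Implicit hydrogens by atom environment:
  5 × C: 1 H each → 5
  5 × O: no H
  3 × C: no H
  3 × O: 1 H each → 3
  1 × C: 3 H
  1 × I: no H
  Total hydrogens = 11.
Molecular formula: C9H11IO8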